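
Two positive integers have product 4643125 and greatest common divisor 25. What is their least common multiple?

Since gcd(u,v)·lcm(u,v) = uv, lcm = 4643125/25 = 185725.

185725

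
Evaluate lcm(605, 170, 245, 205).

605 = 5 · 11²; 170 = 2 · 5 · 17; 245 = 5 · 7²; 205 = 5 · 41
lcm takes max exponent of each prime: 2 · 5 · 7² · 11² · 17 · 41 = 41325130

41325130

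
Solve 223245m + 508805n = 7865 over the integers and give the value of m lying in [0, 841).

408

Reduce mod 508805: 223245m ≡ 7865 (mod 508805). With g = gcd(223245, 508805) = 605 dividing 7865, divide through: 369m ≡ 13 (mod 841).
Since gcd(369, 841) = 1, m ≡ 13·(369)⁻¹ ≡ 408 (mod 841). Smallest non-negative: 408.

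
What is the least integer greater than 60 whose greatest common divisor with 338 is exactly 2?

62

338 = 2·169. Any x with gcd(x, 338) = 2 is a multiple of 2, say 2s, with s coprime to 169.
Need s > 60/2, so s ≥ 31. First s ≥ 31 with gcd(s, 169) = 1 is s = 31. Thus x = 2·31 = 62.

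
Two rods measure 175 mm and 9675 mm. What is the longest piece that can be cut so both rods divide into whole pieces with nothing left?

175 = 5² · 7
9675 = 3² · 5² · 43
Common: 5² = 25

25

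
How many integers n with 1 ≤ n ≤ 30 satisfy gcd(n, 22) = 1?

14

Prime factors of 22: 2, 11. Count integers ≤ 30 divisible by none of them.
By inclusion–exclusion: 30 − ⌊30/2⌋ − ⌊30/11⌋ + ⌊30/22⌋ = 14.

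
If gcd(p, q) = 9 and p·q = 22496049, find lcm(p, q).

gcd·lcm = product, so lcm = 22496049/9 = 2499561.

2499561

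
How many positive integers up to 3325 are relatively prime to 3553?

3553 = 11·17·19. Inclusion–exclusion on these primes:
3325 − ⌊3325/11⌋ − ⌊3325/17⌋ − ⌊3325/19⌋ + ⌊3325/187⌋ + ⌊3325/209⌋ + ⌊3325/323⌋ − ⌊3325/3553⌋ = 2695

2695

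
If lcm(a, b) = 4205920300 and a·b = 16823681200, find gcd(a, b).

4

gcd·lcm = product, so gcd = 16823681200/4205920300 = 4.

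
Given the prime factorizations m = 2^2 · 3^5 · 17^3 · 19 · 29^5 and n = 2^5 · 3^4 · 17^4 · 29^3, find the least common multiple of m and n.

max exponent per prime: 2^5 · 3^5 · 17^4 · 19 · 29^5 = 253101971404130976

253101971404130976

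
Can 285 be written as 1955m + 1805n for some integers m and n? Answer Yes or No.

Yes

gcd(1955, 1805): 1955 = 1·1805 + 150; 1805 = 12·150 + 5; 150 = 30·5 + 0 → 5
5 divides 285, so a solution exists.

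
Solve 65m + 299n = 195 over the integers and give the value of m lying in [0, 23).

Reduce mod 299: 65m ≡ 195 (mod 299). With g = gcd(65, 299) = 13 dividing 195, divide through: 5m ≡ 15 (mod 23).
Since gcd(5, 23) = 1, m ≡ 15·(5)⁻¹ ≡ 3 (mod 23). Smallest non-negative: 3.

3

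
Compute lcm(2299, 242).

gcd first: 2299 = 9·242 + 121; 242 = 2·121 + 0 → gcd = 121
lcm = 2299·242/gcd = 556358/121 = 4598

4598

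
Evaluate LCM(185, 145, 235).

185 = 5 · 37; 145 = 5 · 29; 235 = 5 · 47
lcm takes max exponent of each prime: 5 · 29 · 37 · 47 = 252155

252155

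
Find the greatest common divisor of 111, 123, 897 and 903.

3

gcd(111, 123): 123 = 1·111 + 12; 111 = 9·12 + 3; 12 = 4·3 + 0 → 3
gcd(3, 897): 897 = 299·3 + 0 → 3
gcd(3, 903): 903 = 301·3 + 0 → 3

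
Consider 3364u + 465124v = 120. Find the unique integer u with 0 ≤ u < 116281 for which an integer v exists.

Euclid: 465124 = 138·3364 + 892; 3364 = 3·892 + 688; 892 = 1·688 + 204; 688 = 3·204 + 76; 204 = 2·76 + 52; 76 = 1·52 + 24; 52 = 2·24 + 4; 24 = 6·4 + 0 → gcd = 4; 120 = 4·30.
Back-substitution yields 3364·(-18251) + 465124·(132) = 4, so one solution is u = -18251·30 = -547530, v = 132·30 = 3960.
Solutions in u differ by 465124/4 = 116281; the one in [0, 116281) is -547530 mod 116281 = 33875.

33875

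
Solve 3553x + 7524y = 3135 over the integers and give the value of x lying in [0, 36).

3

Euclid: 7524 = 2·3553 + 418; 3553 = 8·418 + 209; 418 = 2·209 + 0 → gcd = 209; 3135 = 209·15.
Back-substitution yields 3553·(17) + 7524·(-8) = 209, so one solution is x = 17·15 = 255, y = -8·15 = -120.
Solutions in x differ by 7524/209 = 36; the one in [0, 36) is 255 mod 36 = 3.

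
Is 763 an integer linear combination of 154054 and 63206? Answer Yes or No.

By Bézout, 154054m − 63206n = 763 has integer solutions iff gcd(154054, 63206) | 763.
Euclid: 154054 = 2·63206 + 27642; 63206 = 2·27642 + 7922; 27642 = 3·7922 + 3876; 7922 = 2·3876 + 170; 3876 = 22·170 + 136; 170 = 1·136 + 34; 136 = 4·34 + 0. gcd = 34; 763 mod 34 = 15. No.

No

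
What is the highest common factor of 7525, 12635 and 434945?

35

7525 = 5² · 7 · 43; 12635 = 5 · 7 · 19²; 434945 = 5 · 7 · 17² · 43
gcd takes min exponent of each prime: 5 · 7 = 35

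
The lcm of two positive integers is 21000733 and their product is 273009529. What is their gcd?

From gcd × lcm = ab: gcd = 273009529 / 21000733 = 13.

13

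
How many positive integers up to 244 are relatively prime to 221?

221 = 13·17. Inclusion–exclusion on these primes:
244 − ⌊244/13⌋ − ⌊244/17⌋ + ⌊244/221⌋ = 213

213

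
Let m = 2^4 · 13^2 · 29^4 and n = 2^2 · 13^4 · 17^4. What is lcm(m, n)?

26994859347663376

max exponent per prime: 2^4 · 13^4 · 17^4 · 29^4 = 26994859347663376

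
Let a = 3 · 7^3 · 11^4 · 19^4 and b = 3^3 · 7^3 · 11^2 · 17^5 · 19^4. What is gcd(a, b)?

min exponent per shared prime: 3 · 7^3 · 11^2 · 19^4 = 16226137389

16226137389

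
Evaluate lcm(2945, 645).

379905

2945 = 5 · 19 · 31; 645 = 3 · 5 · 43
max exponents: 3 · 5 · 19 · 31 · 43 = 379905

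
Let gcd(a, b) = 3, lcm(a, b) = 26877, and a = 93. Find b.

867

Using ab = gcd(a,b)·lcm(a,b) = 3·26877 = 80631, we get b = 80631/93 = 867.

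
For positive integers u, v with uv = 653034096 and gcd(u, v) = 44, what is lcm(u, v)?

14841684

gcd·lcm = product, so lcm = 653034096/44 = 14841684.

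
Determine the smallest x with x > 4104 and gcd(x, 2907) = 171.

4275

gcd(x, 2907) = 171 forces 171 | x; write x = 171s. Then gcd(171s, 171·17) = 171·gcd(s, 17), so need gcd(s, 17) = 1.
171s > 4104 gives s ≥ 25. The least s ≥ 25 coprime to 17 is 25, so x = 171·25 = 4275.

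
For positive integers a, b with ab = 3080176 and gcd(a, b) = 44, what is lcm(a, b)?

Since gcd(a,b)·lcm(a,b) = ab, lcm = 3080176/44 = 70004.

70004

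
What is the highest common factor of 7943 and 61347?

169

Euclid: 61347 = 7·7943 + 5746; 7943 = 1·5746 + 2197; 5746 = 2·2197 + 1352; 2197 = 1·1352 + 845; 1352 = 1·845 + 507; 845 = 1·507 + 338; 507 = 1·338 + 169; 338 = 2·169 + 0. Last nonzero remainder: 169.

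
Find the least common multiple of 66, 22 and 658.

lcm(66, 22) = 66·22/gcd = 1452/22 = 66
lcm(66, 658) = 66·658/gcd = 43428/2 = 21714

21714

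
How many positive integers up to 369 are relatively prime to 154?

144

Prime factors of 154: 2, 7, 11. Count integers ≤ 369 divisible by none of them.
By inclusion–exclusion: 369 − ⌊369/2⌋ − ⌊369/7⌋ − ⌊369/11⌋ + ⌊369/14⌋ + ⌊369/22⌋ + ⌊369/77⌋ − ⌊369/154⌋ = 144.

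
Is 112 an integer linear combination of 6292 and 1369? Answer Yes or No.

gcd(6292, 1369): 6292 = 4·1369 + 816; 1369 = 1·816 + 553; 816 = 1·553 + 263; 553 = 2·263 + 27; 263 = 9·27 + 20; 27 = 1·20 + 7; 20 = 2·7 + 6; 7 = 1·6 + 1; 6 = 6·1 + 0 → 1
1 divides 112, so a solution exists.

Yes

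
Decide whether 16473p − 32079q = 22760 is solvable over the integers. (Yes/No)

By Bézout, 16473p − 32079q = 22760 has integer solutions iff gcd(16473, 32079) | 22760.
Euclid: 32079 = 1·16473 + 15606; 16473 = 1·15606 + 867; 15606 = 18·867 + 0. gcd = 867; 22760 mod 867 = 218. No.

No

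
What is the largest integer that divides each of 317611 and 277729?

289

Euclid: 317611 = 1·277729 + 39882; 277729 = 6·39882 + 38437; 39882 = 1·38437 + 1445; 38437 = 26·1445 + 867; 1445 = 1·867 + 578; 867 = 1·578 + 289; 578 = 2·289 + 0. Last nonzero remainder: 289.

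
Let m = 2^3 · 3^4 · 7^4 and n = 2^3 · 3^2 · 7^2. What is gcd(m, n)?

3528

min exponent per shared prime: 2^3 · 3^2 · 7^2 = 3528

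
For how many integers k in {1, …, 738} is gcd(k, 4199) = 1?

4199 = 13·17·19. Inclusion–exclusion on these primes:
738 − ⌊738/13⌋ − ⌊738/17⌋ − ⌊738/19⌋ + ⌊738/221⌋ + ⌊738/247⌋ + ⌊738/323⌋ − ⌊738/4199⌋ = 608

608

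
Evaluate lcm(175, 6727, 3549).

85264725

lcm(175, 6727) = 175·6727/gcd = 1177225/7 = 168175
lcm(168175, 3549) = 168175·3549/gcd = 596853075/7 = 85264725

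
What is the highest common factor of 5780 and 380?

20

5780 = 2² · 5 · 17²
380 = 2² · 5 · 19
Common: 2² · 5 = 20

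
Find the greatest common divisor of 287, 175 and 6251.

gcd(287, 175): 287 = 1·175 + 112; 175 = 1·112 + 63; 112 = 1·63 + 49; 63 = 1·49 + 14; 49 = 3·14 + 7; 14 = 2·7 + 0 → 7
gcd(7, 6251): 6251 = 893·7 + 0 → 7

7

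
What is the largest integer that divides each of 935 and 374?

187

935 = 5 · 11 · 17
374 = 2 · 11 · 17
Common: 11 · 17 = 187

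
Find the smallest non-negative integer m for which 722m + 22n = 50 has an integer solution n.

4

Reduce mod 22: 722m ≡ 50 (mod 22). With g = gcd(722, 22) = 2 dividing 50, divide through: 361m ≡ 25 (mod 11).
Since gcd(361, 11) = 1, m ≡ 25·(361)⁻¹ ≡ 4 (mod 11). Smallest non-negative: 4.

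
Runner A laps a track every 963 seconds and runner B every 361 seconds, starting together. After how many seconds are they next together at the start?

347643

963 = 3² · 107; 361 = 19²
max exponents: 3² · 19² · 107 = 347643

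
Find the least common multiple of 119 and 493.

3451

gcd first: 493 = 4·119 + 17; 119 = 7·17 + 0 → gcd = 17
lcm = 119·493/gcd = 58667/17 = 3451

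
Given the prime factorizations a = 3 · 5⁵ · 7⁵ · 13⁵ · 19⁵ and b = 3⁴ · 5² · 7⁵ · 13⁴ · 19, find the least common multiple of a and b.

3911199843951473653125

max exponent per prime: 3⁴ · 5⁵ · 7⁵ · 13⁵ · 19⁵ = 3911199843951473653125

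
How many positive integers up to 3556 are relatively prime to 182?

182 = 2·7·13. Inclusion–exclusion on these primes:
3556 − ⌊3556/2⌋ − ⌊3556/7⌋ − ⌊3556/13⌋ + ⌊3556/14⌋ + ⌊3556/26⌋ + ⌊3556/91⌋ − ⌊3556/182⌋ = 1407

1407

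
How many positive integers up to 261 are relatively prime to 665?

665 = 5·7·19. Inclusion–exclusion on these primes:
261 − ⌊261/5⌋ − ⌊261/7⌋ − ⌊261/19⌋ + ⌊261/35⌋ + ⌊261/95⌋ + ⌊261/133⌋ − ⌊261/665⌋ = 169

169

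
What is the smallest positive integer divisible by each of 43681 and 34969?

43681 = 11² · 19²; 34969 = 11² · 17²
max exponents: 11² · 17² · 19² = 12623809

12623809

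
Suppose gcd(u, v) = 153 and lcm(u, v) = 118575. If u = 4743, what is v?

3825

Using uv = gcd(u,v)·lcm(u,v) = 153·118575 = 18141975, we get v = 18141975/4743 = 3825.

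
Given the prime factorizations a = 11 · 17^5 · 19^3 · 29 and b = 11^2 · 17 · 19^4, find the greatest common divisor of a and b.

1282633

min exponent per shared prime: 11 · 17 · 19^3 = 1282633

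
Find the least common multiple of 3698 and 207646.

gcd first: 207646 = 56·3698 + 558; 3698 = 6·558 + 350; 558 = 1·350 + 208; 350 = 1·208 + 142; 208 = 1·142 + 66; 142 = 2·66 + 10; 66 = 6·10 + 6; 10 = 1·6 + 4; 6 = 1·4 + 2; 4 = 2·2 + 0 → gcd = 2
lcm = 3698·207646/gcd = 767874908/2 = 383937454

383937454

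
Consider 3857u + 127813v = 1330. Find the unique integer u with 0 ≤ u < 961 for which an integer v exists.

Reduce mod 127813: 3857u ≡ 1330 (mod 127813). With g = gcd(3857, 127813) = 133 dividing 1330, divide through: 29u ≡ 10 (mod 961).
Since gcd(29, 961) = 1, u ≡ 10·(29)⁻¹ ≡ 398 (mod 961). Smallest non-negative: 398.

398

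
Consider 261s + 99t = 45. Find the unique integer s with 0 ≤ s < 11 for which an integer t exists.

Reduce mod 99: 261s ≡ 45 (mod 99). With g = gcd(261, 99) = 9 dividing 45, divide through: 29s ≡ 5 (mod 11).
Since gcd(29, 11) = 1, s ≡ 5·(29)⁻¹ ≡ 7 (mod 11). Smallest non-negative: 7.

7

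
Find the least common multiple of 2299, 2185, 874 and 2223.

61866090

2299 = 11² · 19; 2185 = 5 · 19 · 23; 874 = 2 · 19 · 23; 2223 = 3² · 13 · 19
lcm takes max exponent of each prime: 2 · 3² · 5 · 11² · 13 · 19 · 23 = 61866090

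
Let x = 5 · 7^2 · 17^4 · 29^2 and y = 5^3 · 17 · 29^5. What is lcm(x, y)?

max exponent per prime: 5^3 · 7^2 · 17^4 · 29^5 = 10492809013227625

10492809013227625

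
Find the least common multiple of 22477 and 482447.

1549137317

22477 = 7 · 13² · 19; 482447 = 7 · 41³
max exponents: 7 · 13² · 19 · 41³ = 1549137317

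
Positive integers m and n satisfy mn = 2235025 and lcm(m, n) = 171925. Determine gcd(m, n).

gcd·lcm = product, so gcd = 2235025/171925 = 13.

13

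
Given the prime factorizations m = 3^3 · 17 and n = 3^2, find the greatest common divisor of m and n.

9

min exponent per shared prime: 3^2 = 9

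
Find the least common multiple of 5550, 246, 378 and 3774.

lcm(5550, 246) = 5550·246/gcd = 1365300/6 = 227550
lcm(227550, 378) = 227550·378/gcd = 86013900/6 = 14335650
lcm(14335650, 3774) = 14335650·3774/gcd = 54102743100/222 = 243706050

243706050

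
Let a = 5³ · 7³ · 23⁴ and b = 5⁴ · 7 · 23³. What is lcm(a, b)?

59990914375

max exponent per prime: 5⁴ · 7³ · 23⁴ = 59990914375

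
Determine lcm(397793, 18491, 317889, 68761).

6357751703746443

397793 = 11 · 29² · 43; 18491 = 11 · 41²; 317889 = 3² · 11 · 13² · 19; 68761 = 7 · 11 · 19 · 47
lcm takes max exponent of each prime: 3² · 7 · 11 · 13² · 19 · 29² · 41² · 43 · 47 = 6357751703746443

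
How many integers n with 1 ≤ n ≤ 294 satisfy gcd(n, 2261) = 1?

2261 = 7·17·19. Inclusion–exclusion on these primes:
294 − ⌊294/7⌋ − ⌊294/17⌋ − ⌊294/19⌋ + ⌊294/119⌋ + ⌊294/133⌋ + ⌊294/323⌋ − ⌊294/2261⌋ = 224

224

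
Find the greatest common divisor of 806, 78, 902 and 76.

gcd(806, 78): 806 = 10·78 + 26; 78 = 3·26 + 0 → 26
gcd(26, 902): 902 = 34·26 + 18; 26 = 1·18 + 8; 18 = 2·8 + 2; 8 = 4·2 + 0 → 2
gcd(2, 76): 76 = 38·2 + 0 → 2

2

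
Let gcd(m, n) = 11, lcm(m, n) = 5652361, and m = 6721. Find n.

9251

m·n = gcd·lcm = 11·5652361 = 62175971, so n = 62175971/6721 = 9251.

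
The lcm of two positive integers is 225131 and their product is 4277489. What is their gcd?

19

From gcd × lcm = uv: gcd = 4277489 / 225131 = 19.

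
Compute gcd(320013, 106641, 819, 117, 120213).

gcd(320013, 106641): 320013 = 3·106641 + 90; 106641 = 1184·90 + 81; 90 = 1·81 + 9; 81 = 9·9 + 0 → 9
gcd(9, 819): 819 = 91·9 + 0 → 9
gcd(9, 117): 117 = 13·9 + 0 → 9
gcd(9, 120213): 120213 = 13357·9 + 0 → 9

9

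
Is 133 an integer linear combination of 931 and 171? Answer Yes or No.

Yes

gcd(931, 171): 931 = 5·171 + 76; 171 = 2·76 + 19; 76 = 4·19 + 0 → 19
19 divides 133, so a solution exists.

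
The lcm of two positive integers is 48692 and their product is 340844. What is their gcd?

From gcd × lcm = uv: gcd = 340844 / 48692 = 7.

7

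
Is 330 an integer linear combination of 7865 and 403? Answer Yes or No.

gcd(7865, 403): 7865 = 19·403 + 208; 403 = 1·208 + 195; 208 = 1·195 + 13; 195 = 15·13 + 0 → 13
13 does not divide 330, so a solution does not exist.

No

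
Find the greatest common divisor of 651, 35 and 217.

7

651 = 3 · 7 · 31; 35 = 5 · 7; 217 = 7 · 31
gcd takes min exponent of each prime: 7 = 7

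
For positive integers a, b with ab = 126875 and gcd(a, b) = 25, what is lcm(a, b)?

For any two positive integers, gcd × lcm equals their product. Hence lcm = 126875 / 25 = 5075.

5075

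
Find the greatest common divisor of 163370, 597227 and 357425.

17

gcd(163370, 597227): 597227 = 3·163370 + 107117; 163370 = 1·107117 + 56253; 107117 = 1·56253 + 50864; 56253 = 1·50864 + 5389; 50864 = 9·5389 + 2363; 5389 = 2·2363 + 663; 2363 = 3·663 + 374; 663 = 1·374 + 289; 374 = 1·289 + 85; 289 = 3·85 + 34; 85 = 2·34 + 17; 34 = 2·17 + 0 → 17
gcd(17, 357425): 357425 = 21025·17 + 0 → 17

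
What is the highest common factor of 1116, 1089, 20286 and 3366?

9

gcd(1116, 1089): 1116 = 1·1089 + 27; 1089 = 40·27 + 9; 27 = 3·9 + 0 → 9
gcd(9, 20286): 20286 = 2254·9 + 0 → 9
gcd(9, 3366): 3366 = 374·9 + 0 → 9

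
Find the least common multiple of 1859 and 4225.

gcd first: 4225 = 2·1859 + 507; 1859 = 3·507 + 338; 507 = 1·338 + 169; 338 = 2·169 + 0 → gcd = 169
lcm = 1859·4225/gcd = 7854275/169 = 46475

46475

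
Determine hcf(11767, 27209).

7

11767 = 7 · 41²
27209 = 7 · 13² · 23
Common: 7 = 7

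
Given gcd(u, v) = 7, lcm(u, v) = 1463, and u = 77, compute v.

133

u·v = gcd·lcm = 7·1463 = 10241, so v = 10241/77 = 133.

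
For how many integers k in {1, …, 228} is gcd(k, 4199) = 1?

4199 = 13·17·19. Inclusion–exclusion on these primes:
228 − ⌊228/13⌋ − ⌊228/17⌋ − ⌊228/19⌋ + ⌊228/221⌋ + ⌊228/247⌋ + ⌊228/323⌋ − ⌊228/4199⌋ = 187

187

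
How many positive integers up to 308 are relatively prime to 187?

Prime factors of 187: 11, 17. Count integers ≤ 308 divisible by none of them.
By inclusion–exclusion: 308 − ⌊308/11⌋ − ⌊308/17⌋ + ⌊308/187⌋ = 263.

263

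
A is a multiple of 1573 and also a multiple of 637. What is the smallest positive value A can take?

77077

1573 = 11² · 13; 637 = 7² · 13
max exponents: 7² · 11² · 13 = 77077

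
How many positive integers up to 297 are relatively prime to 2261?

Prime factors of 2261: 7, 17, 19. Count integers ≤ 297 divisible by none of them.
By inclusion–exclusion: 297 − ⌊297/7⌋ − ⌊297/17⌋ − ⌊297/19⌋ + ⌊297/119⌋ + ⌊297/133⌋ + ⌊297/323⌋ − ⌊297/2261⌋ = 227.

227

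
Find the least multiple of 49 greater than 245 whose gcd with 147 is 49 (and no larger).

gcd(m, 147) = 49 forces 49 | m; write m = 49s. Then gcd(49s, 49·3) = 49·gcd(s, 3), so need gcd(s, 3) = 1.
49s > 245 gives s ≥ 6. The least s ≥ 6 coprime to 3 is 7, so m = 49·7 = 343.

343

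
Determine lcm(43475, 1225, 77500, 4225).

1116051072500

lcm(43475, 1225) = 43475·1225/gcd = 53256875/25 = 2130275
lcm(2130275, 77500) = 2130275·77500/gcd = 165096312500/25 = 6603852500
lcm(6603852500, 4225) = 6603852500·4225/gcd = 27901276812500/25 = 1116051072500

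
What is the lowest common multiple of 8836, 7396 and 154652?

8836 = 2² · 47²; 7396 = 2² · 43²; 154652 = 2² · 23 · 41²
lcm takes max exponent of each prime: 2² · 23 · 41² · 43² · 47² = 631666969532

631666969532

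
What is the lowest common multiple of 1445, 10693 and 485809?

lcm(1445, 10693) = 1445·10693/gcd = 15451385/289 = 53465
lcm(53465, 485809) = 53465·485809/gcd = 25973778185/289 = 89874665

89874665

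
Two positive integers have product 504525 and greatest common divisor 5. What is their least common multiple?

Since gcd(p,q)·lcm(p,q) = pq, lcm = 504525/5 = 100905.

100905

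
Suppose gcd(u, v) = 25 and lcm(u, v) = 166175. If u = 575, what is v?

u·v = gcd·lcm = 25·166175 = 4154375, so v = 4154375/575 = 7225.

7225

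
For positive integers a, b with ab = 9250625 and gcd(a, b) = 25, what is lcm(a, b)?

370025

Since gcd(a,b)·lcm(a,b) = ab, lcm = 9250625/25 = 370025.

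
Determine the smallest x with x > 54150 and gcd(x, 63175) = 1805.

55955

63175 = 1805·35. Any x with gcd(x, 63175) = 1805 is a multiple of 1805, say 1805s, with s coprime to 35.
Need s > 54150/1805, so s ≥ 31. First s ≥ 31 with gcd(s, 35) = 1 is s = 31. Thus x = 1805·31 = 55955.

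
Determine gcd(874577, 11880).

11

874577 = 11 · 43³
11880 = 2³ · 3³ · 5 · 11
Common: 11 = 11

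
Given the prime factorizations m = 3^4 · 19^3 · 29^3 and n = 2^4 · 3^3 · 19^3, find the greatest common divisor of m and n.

185193

min exponent per shared prime: 3^3 · 19^3 = 185193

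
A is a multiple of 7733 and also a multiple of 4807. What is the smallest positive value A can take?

7733 = 11 · 19 · 37; 4807 = 11 · 19 · 23
max exponents: 11 · 19 · 23 · 37 = 177859

177859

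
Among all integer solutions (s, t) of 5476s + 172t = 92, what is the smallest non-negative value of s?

9

Euclid: 5476 = 31·172 + 144; 172 = 1·144 + 28; 144 = 5·28 + 4; 28 = 7·4 + 0 → gcd = 4; 92 = 4·23.
Back-substitution yields 5476·(6) + 172·(-191) = 4, so one solution is s = 6·23 = 138, t = -191·23 = -4393.
Solutions in s differ by 172/4 = 43; the one in [0, 43) is 138 mod 43 = 9.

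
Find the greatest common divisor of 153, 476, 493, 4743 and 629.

gcd(153, 476): 476 = 3·153 + 17; 153 = 9·17 + 0 → 17
gcd(17, 493): 493 = 29·17 + 0 → 17
gcd(17, 4743): 4743 = 279·17 + 0 → 17
gcd(17, 629): 629 = 37·17 + 0 → 17

17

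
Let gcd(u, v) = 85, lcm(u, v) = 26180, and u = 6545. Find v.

u·v = gcd·lcm = 85·26180 = 2225300, so v = 2225300/6545 = 340.

340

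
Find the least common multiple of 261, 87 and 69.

lcm(261, 87) = 261·87/gcd = 22707/87 = 261
lcm(261, 69) = 261·69/gcd = 18009/3 = 6003

6003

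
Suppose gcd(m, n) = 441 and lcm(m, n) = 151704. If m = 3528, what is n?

18963

Using mn = gcd(m,n)·lcm(m,n) = 441·151704 = 66901464, we get n = 66901464/3528 = 18963.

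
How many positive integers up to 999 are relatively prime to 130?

370

Prime factors of 130: 2, 5, 13. Count integers ≤ 999 divisible by none of them.
By inclusion–exclusion: 999 − ⌊999/2⌋ − ⌊999/5⌋ − ⌊999/13⌋ + ⌊999/10⌋ + ⌊999/26⌋ + ⌊999/65⌋ − ⌊999/130⌋ = 370.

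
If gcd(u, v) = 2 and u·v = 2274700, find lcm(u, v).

1137350

For any two positive integers, gcd × lcm equals their product. Hence lcm = 2274700 / 2 = 1137350.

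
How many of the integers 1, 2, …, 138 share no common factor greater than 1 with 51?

Prime factors of 51: 3, 17. Count integers ≤ 138 divisible by none of them.
By inclusion–exclusion: 138 − ⌊138/3⌋ − ⌊138/17⌋ + ⌊138/51⌋ = 86.

86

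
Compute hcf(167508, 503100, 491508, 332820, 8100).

167508 = 2² · 3⁴ · 11 · 47; 503100 = 2² · 3² · 5² · 13 · 43; 491508 = 2² · 3⁴ · 37 · 41; 332820 = 2² · 3² · 5 · 43²; 8100 = 2² · 3⁴ · 5²
gcd takes min exponent of each prime: 2² · 3² = 36

36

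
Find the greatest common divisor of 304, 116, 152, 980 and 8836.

4

gcd(304, 116): 304 = 2·116 + 72; 116 = 1·72 + 44; 72 = 1·44 + 28; 44 = 1·28 + 16; 28 = 1·16 + 12; 16 = 1·12 + 4; 12 = 3·4 + 0 → 4
gcd(4, 152): 152 = 38·4 + 0 → 4
gcd(4, 980): 980 = 245·4 + 0 → 4
gcd(4, 8836): 8836 = 2209·4 + 0 → 4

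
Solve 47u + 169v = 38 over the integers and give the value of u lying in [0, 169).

gcd(47, 169) = 1 (Euclid: 169 = 3·47 + 28; 47 = 1·28 + 19; 28 = 1·19 + 9; 19 = 2·9 + 1; 9 = 9·1 + 0), and 1 | 38.
Extended Euclid: 47·(18) + 169·(-5) = 1. Scale by 38: u₀ = 684.
General solution u = u₀ + 169t; reducing mod 169 gives u = 8 (and v = -2).

8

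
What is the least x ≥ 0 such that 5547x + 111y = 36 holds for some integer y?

gcd(5547, 111) = 3 (Euclid: 5547 = 49·111 + 108; 111 = 1·108 + 3; 108 = 36·3 + 0), and 3 | 36.
Extended Euclid: 5547·(-1) + 111·(50) = 3. Scale by 12: x₀ = -12.
General solution x = x₀ + 37t; reducing mod 37 gives x = 25 (and y = -1249).

25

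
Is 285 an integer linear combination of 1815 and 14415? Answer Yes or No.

By Bézout, 1815m + 14415n = 285 has integer solutions iff gcd(1815, 14415) | 285.
Euclid: 14415 = 7·1815 + 1710; 1815 = 1·1710 + 105; 1710 = 16·105 + 30; 105 = 3·30 + 15; 30 = 2·15 + 0. gcd = 15; 285 mod 15 = 0. Yes.

Yes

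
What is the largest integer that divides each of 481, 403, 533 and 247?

13

481 = 13 · 37; 403 = 13 · 31; 533 = 13 · 41; 247 = 13 · 19
gcd takes min exponent of each prime: 13 = 13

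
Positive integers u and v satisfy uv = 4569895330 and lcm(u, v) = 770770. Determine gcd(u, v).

From gcd × lcm = uv: gcd = 4569895330 / 770770 = 5929.

5929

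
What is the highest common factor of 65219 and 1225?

49

Euclid: 65219 = 53·1225 + 294; 1225 = 4·294 + 49; 294 = 6·49 + 0. Last nonzero remainder: 49.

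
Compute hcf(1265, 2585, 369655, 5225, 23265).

55

1265 = 5 · 11 · 23; 2585 = 5 · 11 · 47; 369655 = 5 · 11² · 13 · 47; 5225 = 5² · 11 · 19; 23265 = 3² · 5 · 11 · 47
gcd takes min exponent of each prime: 5 · 11 = 55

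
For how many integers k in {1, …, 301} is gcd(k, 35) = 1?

Prime factors of 35: 5, 7. Count integers ≤ 301 divisible by none of them.
By inclusion–exclusion: 301 − ⌊301/5⌋ − ⌊301/7⌋ + ⌊301/35⌋ = 206.

206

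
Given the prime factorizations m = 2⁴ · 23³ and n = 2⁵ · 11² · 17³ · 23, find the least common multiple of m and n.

231454495712

max exponent per prime: 2⁵ · 11² · 17³ · 23³ = 231454495712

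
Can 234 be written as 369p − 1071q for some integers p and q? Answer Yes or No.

By Bézout, 369p − 1071q = 234 has integer solutions iff gcd(369, 1071) | 234.
Euclid: 1071 = 2·369 + 333; 369 = 1·333 + 36; 333 = 9·36 + 9; 36 = 4·9 + 0. gcd = 9; 234 mod 9 = 0. Yes.

Yes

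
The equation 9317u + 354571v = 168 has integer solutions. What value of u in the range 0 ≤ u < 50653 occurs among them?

36458

Reduce mod 354571: 9317u ≡ 168 (mod 354571). With g = gcd(9317, 354571) = 7 dividing 168, divide through: 1331u ≡ 24 (mod 50653).
Since gcd(1331, 50653) = 1, u ≡ 24·(1331)⁻¹ ≡ 36458 (mod 50653). Smallest non-negative: 36458.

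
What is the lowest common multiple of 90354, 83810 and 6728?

lcm(90354, 83810) = 90354·83810/gcd = 7572568740/2 = 3786284370
lcm(3786284370, 6728) = 3786284370·6728/gcd = 25474121241360/58 = 439208986920

439208986920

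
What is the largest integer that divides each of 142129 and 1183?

Euclid: 142129 = 120·1183 + 169; 1183 = 7·169 + 0. Last nonzero remainder: 169.

169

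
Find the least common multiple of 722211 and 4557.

22388541

722211 = 3 · 7² · 17³; 4557 = 3 · 7² · 31
max exponents: 3 · 7² · 17³ · 31 = 22388541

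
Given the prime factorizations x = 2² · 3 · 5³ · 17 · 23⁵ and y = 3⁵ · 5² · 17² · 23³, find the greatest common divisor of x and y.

min exponent per shared prime: 3 · 5² · 17 · 23³ = 15512925

15512925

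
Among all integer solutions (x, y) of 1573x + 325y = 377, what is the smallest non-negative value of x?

Euclid: 1573 = 4·325 + 273; 325 = 1·273 + 52; 273 = 5·52 + 13; 52 = 4·13 + 0 → gcd = 13; 377 = 13·29.
Back-substitution yields 1573·(6) + 325·(-29) = 13, so one solution is x = 6·29 = 174, y = -29·29 = -841.
Solutions in x differ by 325/13 = 25; the one in [0, 25) is 174 mod 25 = 24.

24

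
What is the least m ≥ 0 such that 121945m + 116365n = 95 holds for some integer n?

11282

Reduce mod 116365: 121945m ≡ 95 (mod 116365). With g = gcd(121945, 116365) = 5 dividing 95, divide through: 24389m ≡ 19 (mod 23273).
Since gcd(24389, 23273) = 1, m ≡ 19·(24389)⁻¹ ≡ 11282 (mod 23273). Smallest non-negative: 11282.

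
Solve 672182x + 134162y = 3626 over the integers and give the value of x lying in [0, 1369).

296

gcd(672182, 134162) = 98 (Euclid: 672182 = 5·134162 + 1372; 134162 = 97·1372 + 1078; 1372 = 1·1078 + 294; 1078 = 3·294 + 196; 294 = 1·196 + 98; 196 = 2·98 + 0), and 98 | 3626.
Extended Euclid: 672182·(489) + 134162·(-2450) = 98. Scale by 37: x₀ = 18093.
General solution x = x₀ + 1369t; reducing mod 1369 gives x = 296 (and y = -1483).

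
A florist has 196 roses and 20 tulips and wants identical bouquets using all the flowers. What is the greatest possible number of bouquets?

Euclid: 196 = 9·20 + 16; 20 = 1·16 + 4; 16 = 4·4 + 0. Last nonzero remainder: 4.

4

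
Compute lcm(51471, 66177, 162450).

51471 = 3² · 7 · 19 · 43; 66177 = 3⁴ · 19 · 43; 162450 = 2 · 3² · 5² · 19²
lcm takes max exponent of each prime: 2 · 3⁴ · 5² · 7 · 19² · 43 = 440077050

440077050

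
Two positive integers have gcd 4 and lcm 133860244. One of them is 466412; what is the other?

Using mn = gcd(m,n)·lcm(m,n) = 4·133860244 = 535440976, we get n = 535440976/466412 = 1148.

1148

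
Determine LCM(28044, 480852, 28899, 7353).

143268410844

28044 = 2² · 3² · 19 · 41; 480852 = 2² · 3² · 19² · 37; 28899 = 3² · 13² · 19; 7353 = 3² · 19 · 43
lcm takes max exponent of each prime: 2² · 3² · 13² · 19² · 37 · 41 · 43 = 143268410844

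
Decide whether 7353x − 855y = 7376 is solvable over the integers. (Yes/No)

gcd(7353, 855): 7353 = 8·855 + 513; 855 = 1·513 + 342; 513 = 1·342 + 171; 342 = 2·171 + 0 → 171
171 does not divide 7376, so a solution does not exist.

No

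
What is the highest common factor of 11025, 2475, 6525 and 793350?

11025 = 3² · 5² · 7²; 2475 = 3² · 5² · 11; 6525 = 3² · 5² · 29; 793350 = 2 · 3² · 5² · 41 · 43
gcd takes min exponent of each prime: 3² · 5² = 225

225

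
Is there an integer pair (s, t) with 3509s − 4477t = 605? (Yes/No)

gcd(3509, 4477): 4477 = 1·3509 + 968; 3509 = 3·968 + 605; 968 = 1·605 + 363; 605 = 1·363 + 242; 363 = 1·242 + 121; 242 = 2·121 + 0 → 121
121 divides 605, so a solution exists.

Yes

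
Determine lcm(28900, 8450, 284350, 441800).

28900 = 2² · 5² · 17²; 8450 = 2 · 5² · 13²; 284350 = 2 · 5² · 11² · 47; 441800 = 2³ · 5² · 47²
lcm takes max exponent of each prime: 2³ · 5² · 11² · 13² · 17² · 47² = 2610932409800

2610932409800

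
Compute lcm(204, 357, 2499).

9996

204 = 2² · 3 · 17; 357 = 3 · 7 · 17; 2499 = 3 · 7² · 17
lcm takes max exponent of each prime: 2² · 3 · 7² · 17 = 9996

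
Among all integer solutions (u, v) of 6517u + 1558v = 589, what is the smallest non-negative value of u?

13

Euclid: 6517 = 4·1558 + 285; 1558 = 5·285 + 133; 285 = 2·133 + 19; 133 = 7·19 + 0 → gcd = 19; 589 = 19·31.
Back-substitution yields 6517·(11) + 1558·(-46) = 19, so one solution is u = 11·31 = 341, v = -46·31 = -1426.
Solutions in u differ by 1558/19 = 82; the one in [0, 82) is 341 mod 82 = 13.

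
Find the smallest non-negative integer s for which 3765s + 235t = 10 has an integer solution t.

Reduce mod 235: 3765s ≡ 10 (mod 235). With g = gcd(3765, 235) = 5 dividing 10, divide through: 753s ≡ 2 (mod 47).
Since gcd(753, 47) = 1, s ≡ 2·(753)⁻¹ ≡ 2 (mod 47). Smallest non-negative: 2.

2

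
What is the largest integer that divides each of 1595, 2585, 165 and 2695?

55

gcd(1595, 2585): 2585 = 1·1595 + 990; 1595 = 1·990 + 605; 990 = 1·605 + 385; 605 = 1·385 + 220; 385 = 1·220 + 165; 220 = 1·165 + 55; 165 = 3·55 + 0 → 55
gcd(55, 165): 165 = 3·55 + 0 → 55
gcd(55, 2695): 2695 = 49·55 + 0 → 55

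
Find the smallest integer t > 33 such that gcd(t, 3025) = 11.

Multiples of 11 above 33: 11·4, 11·5, … . Need the cofactor coprime to 3025/11 = 275.
Checking s = 4, 5, … the first with gcd(s, 275) = 1 is s = 4, giving 44.

44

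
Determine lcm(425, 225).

gcd first: 425 = 1·225 + 200; 225 = 1·200 + 25; 200 = 8·25 + 0 → gcd = 25
lcm = 425·225/gcd = 95625/25 = 3825

3825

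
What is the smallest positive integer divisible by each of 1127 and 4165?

95795

1127 = 7² · 23; 4165 = 5 · 7² · 17
max exponents: 5 · 7² · 17 · 23 = 95795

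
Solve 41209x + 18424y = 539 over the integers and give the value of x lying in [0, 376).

Reduce mod 18424: 41209x ≡ 539 (mod 18424). With g = gcd(41209, 18424) = 49 dividing 539, divide through: 841x ≡ 11 (mod 376).
Since gcd(841, 376) = 1, x ≡ 11·(841)⁻¹ ≡ 355 (mod 376). Smallest non-negative: 355.

355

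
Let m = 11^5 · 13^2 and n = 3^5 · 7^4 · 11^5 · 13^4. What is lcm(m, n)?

2683708048694673

max exponent per prime: 3^5 · 7^4 · 11^5 · 13^4 = 2683708048694673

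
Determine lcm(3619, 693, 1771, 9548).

92892492

lcm(3619, 693) = 3619·693/gcd = 2507967/77 = 32571
lcm(32571, 1771) = 32571·1771/gcd = 57683241/77 = 749133
lcm(749133, 9548) = 749133·9548/gcd = 7152721884/77 = 92892492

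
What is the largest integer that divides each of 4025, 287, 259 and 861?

4025 = 5² · 7 · 23; 287 = 7 · 41; 259 = 7 · 37; 861 = 3 · 7 · 41
gcd takes min exponent of each prime: 7 = 7

7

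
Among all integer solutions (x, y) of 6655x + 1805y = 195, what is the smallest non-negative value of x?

gcd(6655, 1805) = 5 (Euclid: 6655 = 3·1805 + 1240; 1805 = 1·1240 + 565; 1240 = 2·565 + 110; 565 = 5·110 + 15; 110 = 7·15 + 5; 15 = 3·5 + 0), and 5 | 195.
Extended Euclid: 6655·(115) + 1805·(-424) = 5. Scale by 39: x₀ = 4485.
General solution x = x₀ + 361t; reducing mod 361 gives x = 153 (and y = -564).

153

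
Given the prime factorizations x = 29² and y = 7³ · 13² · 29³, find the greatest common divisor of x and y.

841

min exponent per shared prime: 29² = 841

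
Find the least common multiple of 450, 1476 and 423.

450 = 2 · 3² · 5²; 1476 = 2² · 3² · 41; 423 = 3² · 47
lcm takes max exponent of each prime: 2² · 3² · 5² · 41 · 47 = 1734300

1734300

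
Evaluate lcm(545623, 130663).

288634567

gcd first: 545623 = 4·130663 + 22971; 130663 = 5·22971 + 15808; 22971 = 1·15808 + 7163; 15808 = 2·7163 + 1482; 7163 = 4·1482 + 1235; 1482 = 1·1235 + 247; 1235 = 5·247 + 0 → gcd = 247
lcm = 545623·130663/gcd = 71292738049/247 = 288634567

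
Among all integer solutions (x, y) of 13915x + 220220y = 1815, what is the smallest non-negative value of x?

Euclid: 220220 = 15·13915 + 11495; 13915 = 1·11495 + 2420; 11495 = 4·2420 + 1815; 2420 = 1·1815 + 605; 1815 = 3·605 + 0 → gcd = 605; 1815 = 605·3.
Back-substitution yields 13915·(95) + 220220·(-6) = 605, so one solution is x = 95·3 = 285, y = -6·3 = -18.
Solutions in x differ by 220220/605 = 364; the one in [0, 364) is 285 mod 364 = 285.

285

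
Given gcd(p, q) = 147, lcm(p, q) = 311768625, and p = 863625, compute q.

53067

p·q = gcd·lcm = 147·311768625 = 45829987875, so q = 45829987875/863625 = 53067.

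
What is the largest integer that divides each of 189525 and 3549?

21

189525 = 3 · 5² · 7 · 19²
3549 = 3 · 7 · 13²
Common: 3 · 7 = 21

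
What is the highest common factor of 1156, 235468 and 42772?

1156 = 2² · 17²; 235468 = 2² · 37² · 43; 42772 = 2² · 17² · 37
gcd takes min exponent of each prime: 2² = 4

4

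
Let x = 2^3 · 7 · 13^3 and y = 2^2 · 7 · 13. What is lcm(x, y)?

123032

max exponent per prime: 2^3 · 7 · 13^3 = 123032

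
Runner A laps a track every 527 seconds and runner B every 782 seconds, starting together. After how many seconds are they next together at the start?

24242

gcd first: 782 = 1·527 + 255; 527 = 2·255 + 17; 255 = 15·17 + 0 → gcd = 17
lcm = 527·782/gcd = 412114/17 = 24242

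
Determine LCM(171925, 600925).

317889325

171925 = 5² · 13 · 23²; 600925 = 5² · 13 · 43²
max exponents: 5² · 13 · 23² · 43² = 317889325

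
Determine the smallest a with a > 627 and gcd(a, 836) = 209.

1045

836 = 209·4. Any a with gcd(a, 836) = 209 is a multiple of 209, say 209s, with s coprime to 4.
Need s > 627/209, so s ≥ 4. First s ≥ 4 with gcd(s, 4) = 1 is s = 5. Thus a = 209·5 = 1045.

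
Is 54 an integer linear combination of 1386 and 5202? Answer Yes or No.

Yes

gcd(1386, 5202): 5202 = 3·1386 + 1044; 1386 = 1·1044 + 342; 1044 = 3·342 + 18; 342 = 19·18 + 0 → 18
18 divides 54, so a solution exists.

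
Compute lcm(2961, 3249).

2961 = 3² · 7 · 47; 3249 = 3² · 19²
max exponents: 3² · 7 · 19² · 47 = 1068921

1068921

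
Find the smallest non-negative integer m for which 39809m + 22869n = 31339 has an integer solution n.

14

gcd(39809, 22869) = 847 (Euclid: 39809 = 1·22869 + 16940; 22869 = 1·16940 + 5929; 16940 = 2·5929 + 5082; 5929 = 1·5082 + 847; 5082 = 6·847 + 0), and 847 | 31339.
Extended Euclid: 39809·(-4) + 22869·(7) = 847. Scale by 37: m₀ = -148.
General solution m = m₀ + 27t; reducing mod 27 gives m = 14 (and n = -23).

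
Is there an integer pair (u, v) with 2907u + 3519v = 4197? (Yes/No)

By Bézout, 2907u + 3519v = 4197 has integer solutions iff gcd(2907, 3519) | 4197.
Euclid: 3519 = 1·2907 + 612; 2907 = 4·612 + 459; 612 = 1·459 + 153; 459 = 3·153 + 0. gcd = 153; 4197 mod 153 = 66. No.

No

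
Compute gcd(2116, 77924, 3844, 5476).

2116 = 2² · 23²; 77924 = 2² · 7 · 11² · 23; 3844 = 2² · 31²; 5476 = 2² · 37²
gcd takes min exponent of each prime: 2² = 4

4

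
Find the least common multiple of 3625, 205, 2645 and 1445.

3625 = 5³ · 29; 205 = 5 · 41; 2645 = 5 · 23²; 1445 = 5 · 17²
lcm takes max exponent of each prime: 5³ · 17² · 23² · 29 · 41 = 22721938625

22721938625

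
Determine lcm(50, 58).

1450

50 = 2 · 5²; 58 = 2 · 29
max exponents: 2 · 5² · 29 = 1450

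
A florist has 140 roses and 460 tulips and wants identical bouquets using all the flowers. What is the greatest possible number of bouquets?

Euclid: 460 = 3·140 + 40; 140 = 3·40 + 20; 40 = 2·20 + 0. Last nonzero remainder: 20.

20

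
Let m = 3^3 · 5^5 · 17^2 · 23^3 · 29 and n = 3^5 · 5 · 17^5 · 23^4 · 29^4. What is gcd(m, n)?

13766169645

min exponent per shared prime: 3^3 · 5 · 17^2 · 23^3 · 29 = 13766169645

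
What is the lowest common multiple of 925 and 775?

28675

925 = 5² · 37; 775 = 5² · 31
max exponents: 5² · 31 · 37 = 28675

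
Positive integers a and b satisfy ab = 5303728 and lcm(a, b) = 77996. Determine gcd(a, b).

68

gcd·lcm = product, so gcd = 5303728/77996 = 68.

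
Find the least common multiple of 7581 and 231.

83391

7581 = 3 · 7 · 19²; 231 = 3 · 7 · 11
max exponents: 3 · 7 · 11 · 19² = 83391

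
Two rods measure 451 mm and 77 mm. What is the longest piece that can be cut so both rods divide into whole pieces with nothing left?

11

Euclid: 451 = 5·77 + 66; 77 = 1·66 + 11; 66 = 6·11 + 0. Last nonzero remainder: 11.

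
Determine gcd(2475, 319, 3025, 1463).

gcd(2475, 319): 2475 = 7·319 + 242; 319 = 1·242 + 77; 242 = 3·77 + 11; 77 = 7·11 + 0 → 11
gcd(11, 3025): 3025 = 275·11 + 0 → 11
gcd(11, 1463): 1463 = 133·11 + 0 → 11

11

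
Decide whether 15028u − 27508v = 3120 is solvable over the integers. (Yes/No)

Yes

gcd(15028, 27508): 27508 = 1·15028 + 12480; 15028 = 1·12480 + 2548; 12480 = 4·2548 + 2288; 2548 = 1·2288 + 260; 2288 = 8·260 + 208; 260 = 1·208 + 52; 208 = 4·52 + 0 → 52
52 divides 3120, so a solution exists.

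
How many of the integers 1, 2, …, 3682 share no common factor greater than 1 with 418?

1586

418 = 2·11·19. Inclusion–exclusion on these primes:
3682 − ⌊3682/2⌋ − ⌊3682/11⌋ − ⌊3682/19⌋ + ⌊3682/22⌋ + ⌊3682/38⌋ + ⌊3682/209⌋ − ⌊3682/418⌋ = 1586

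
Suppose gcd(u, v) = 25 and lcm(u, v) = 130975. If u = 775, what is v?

4225

Using uv = gcd(u,v)·lcm(u,v) = 25·130975 = 3274375, we get v = 3274375/775 = 4225.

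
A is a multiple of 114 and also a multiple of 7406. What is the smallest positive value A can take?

gcd first: 7406 = 64·114 + 110; 114 = 1·110 + 4; 110 = 27·4 + 2; 4 = 2·2 + 0 → gcd = 2
lcm = 114·7406/gcd = 844284/2 = 422142

422142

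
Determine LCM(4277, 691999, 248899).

15033904558673

4277 = 7 · 13 · 47; 691999 = 7 · 11² · 19 · 43; 248899 = 7 · 31² · 37
lcm takes max exponent of each prime: 7 · 11² · 13 · 19 · 31² · 37 · 43 · 47 = 15033904558673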